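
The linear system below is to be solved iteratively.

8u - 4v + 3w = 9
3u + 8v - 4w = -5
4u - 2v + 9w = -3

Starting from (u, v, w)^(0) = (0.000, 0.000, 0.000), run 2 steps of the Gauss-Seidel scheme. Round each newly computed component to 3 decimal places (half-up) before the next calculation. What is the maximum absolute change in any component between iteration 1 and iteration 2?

Iteration 1:
  u = (9 - (-4)·0.000 - (3)·0.000) / (8) = 1.125
  v = (-5 - (3)·1.125 - (-4)·0.000) / (8) = -1.047
  w = (-3 - (4)·1.125 - (-2)·-1.047) / (9) = -1.066
Iteration 2:
  u = (9 - (-4)·-1.047 - (3)·-1.066) / (8) = 1.001
  v = (-5 - (3)·1.001 - (-4)·-1.066) / (8) = -1.533
  w = (-3 - (4)·1.001 - (-2)·-1.533) / (9) = -1.119
Change: (-0.124, -0.486, -0.053) → max |·| = 0.486

0.486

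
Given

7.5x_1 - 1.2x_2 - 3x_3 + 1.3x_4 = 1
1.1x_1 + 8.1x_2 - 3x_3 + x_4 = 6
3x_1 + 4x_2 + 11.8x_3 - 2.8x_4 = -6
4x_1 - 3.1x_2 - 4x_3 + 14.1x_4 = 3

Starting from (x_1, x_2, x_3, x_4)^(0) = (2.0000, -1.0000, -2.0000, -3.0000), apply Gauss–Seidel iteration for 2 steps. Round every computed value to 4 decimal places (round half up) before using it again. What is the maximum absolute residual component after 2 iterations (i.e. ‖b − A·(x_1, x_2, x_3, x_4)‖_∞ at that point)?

2.0769

Iteration 1:
  x_1 = (1 - (-1.2)·-1.0000 - (-3)·-2.0000 - (1.3)·-3.0000) / (7.5) = -0.3067
  x_2 = (6 - (1.1)·-0.3067 - (-3)·-2.0000 - (1)·-3.0000) / (8.1) = 0.4120
  x_3 = (-6 - (3)·-0.3067 - (4)·0.4120 - (-2.8)·-3.0000) / (11.8) = -1.2820
  x_4 = (3 - (4)·-0.3067 - (-3.1)·0.4120 - (-4)·-1.2820) / (14.1) = 0.0267
Iteration 2:
  x_1 = (1 - (-1.2)·0.4120 - (-3)·-1.2820 - (1.3)·0.0267) / (7.5) = -0.3182
  x_2 = (6 - (1.1)·-0.3182 - (-3)·-1.2820 - (1)·0.0267) / (8.1) = 0.3058
  x_3 = (-6 - (3)·-0.3182 - (4)·0.3058 - (-2.8)·0.0267) / (11.8) = -0.5249
  x_4 = (3 - (4)·-0.3182 - (-3.1)·0.3058 - (-4)·-0.5249) / (14.1) = 0.2214
Residual b − A·x = (1.8909, 2.0769, 0.5451, -0.0006); ∞-norm = 2.0769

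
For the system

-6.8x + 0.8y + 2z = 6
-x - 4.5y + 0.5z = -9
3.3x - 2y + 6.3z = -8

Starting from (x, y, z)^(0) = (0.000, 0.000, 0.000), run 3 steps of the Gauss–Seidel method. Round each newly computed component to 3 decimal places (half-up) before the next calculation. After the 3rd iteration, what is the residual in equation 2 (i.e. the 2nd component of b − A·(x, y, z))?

Iteration 1:
  x = (6 - (0.8)·0.000 - (2)·0.000) / (-6.8) = -0.882
  y = (-9 - (-1)·-0.882 - (0.5)·0.000) / (-4.5) = 2.196
  z = (-8 - (3.3)·-0.882 - (-2)·2.196) / (6.3) = -0.111
Iteration 2:
  x = (6 - (0.8)·2.196 - (2)·-0.111) / (-6.8) = -0.657
  y = (-9 - (-1)·-0.657 - (0.5)·-0.111) / (-4.5) = 2.134
  z = (-8 - (3.3)·-0.657 - (-2)·2.134) / (6.3) = -0.248
Iteration 3:
  x = (6 - (0.8)·2.134 - (2)·-0.248) / (-6.8) = -0.704
  y = (-9 - (-1)·-0.704 - (0.5)·-0.248) / (-4.5) = 2.129
  z = (-8 - (3.3)·-0.704 - (-2)·2.129) / (6.3) = -0.225
Residual b − A·x = (-0.040, -0.011, -0.001)

-0.011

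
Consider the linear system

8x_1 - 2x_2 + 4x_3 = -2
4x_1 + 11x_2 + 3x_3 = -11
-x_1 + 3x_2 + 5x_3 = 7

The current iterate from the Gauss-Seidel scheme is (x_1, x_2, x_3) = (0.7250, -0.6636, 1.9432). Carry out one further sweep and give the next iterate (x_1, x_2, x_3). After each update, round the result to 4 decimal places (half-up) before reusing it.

(-1.3875, -1.0254, 1.7377)

One sweep:
  x_1 = (-2 - (-2)·-0.6636 - (4)·1.9432) / (8) = -1.3875
  x_2 = (-11 - (4)·-1.3875 - (3)·1.9432) / (11) = -1.0254
  x_3 = (7 - (-1)·-1.3875 - (3)·-1.0254) / (5) = 1.7377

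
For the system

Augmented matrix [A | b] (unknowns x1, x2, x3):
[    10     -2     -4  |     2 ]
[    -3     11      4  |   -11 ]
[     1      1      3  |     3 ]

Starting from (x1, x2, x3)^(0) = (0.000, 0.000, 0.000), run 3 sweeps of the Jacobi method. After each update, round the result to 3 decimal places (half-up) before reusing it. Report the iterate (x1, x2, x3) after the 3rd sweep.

Iteration 1:
  x1 = (2 - (-2)·0.000 - (-4)·0.000) / (10) = 0.200
  x2 = (-11 - (-3)·0.000 - (4)·0.000) / (11) = -1.000
  x3 = (3 - (1)·0.000 - (1)·0.000) / (3) = 1.000
Iteration 2:
  x1 = (2 - (-2)·-1.000 - (-4)·1.000) / (10) = 0.400
  x2 = (-11 - (-3)·0.200 - (4)·1.000) / (11) = -1.309
  x3 = (3 - (1)·0.200 - (1)·-1.000) / (3) = 1.267
Iteration 3:
  x1 = (2 - (-2)·-1.309 - (-4)·1.267) / (10) = 0.445
  x2 = (-11 - (-3)·0.400 - (4)·1.267) / (11) = -1.352
  x3 = (3 - (1)·0.400 - (1)·-1.309) / (3) = 1.303

(0.445, -1.352, 1.303)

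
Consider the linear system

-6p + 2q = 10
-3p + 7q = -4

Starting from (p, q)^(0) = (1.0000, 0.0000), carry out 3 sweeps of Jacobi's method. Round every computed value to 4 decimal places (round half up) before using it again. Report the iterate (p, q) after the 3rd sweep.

(-2.0952, -1.3061)

Iteration 1:
  p = (10 - (2)·0.0000) / (-6) = -1.6667
  q = (-4 - (-3)·1.0000) / (7) = -0.1429
Iteration 2:
  p = (10 - (2)·-0.1429) / (-6) = -1.7143
  q = (-4 - (-3)·-1.6667) / (7) = -1.2857
Iteration 3:
  p = (10 - (2)·-1.2857) / (-6) = -2.0952
  q = (-4 - (-3)·-1.7143) / (7) = -1.3061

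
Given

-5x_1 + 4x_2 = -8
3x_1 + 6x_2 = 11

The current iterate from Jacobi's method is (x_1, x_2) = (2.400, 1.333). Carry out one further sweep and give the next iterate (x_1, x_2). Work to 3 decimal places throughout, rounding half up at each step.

(2.666, 0.633)

One sweep:
  x_1 = (-8 - (4)·1.333) / (-5) = 2.666
  x_2 = (11 - (3)·2.400) / (6) = 0.633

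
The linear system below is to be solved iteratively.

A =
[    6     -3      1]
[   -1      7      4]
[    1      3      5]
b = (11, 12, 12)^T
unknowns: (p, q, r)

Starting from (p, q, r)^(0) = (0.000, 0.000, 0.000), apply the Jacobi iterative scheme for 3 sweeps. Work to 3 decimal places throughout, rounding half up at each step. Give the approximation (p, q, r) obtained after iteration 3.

(1.968, 1.467, 1.579)

Iteration 1:
  p = (11 - (-3)·0.000 - (1)·0.000) / (6) = 1.833
  q = (12 - (-1)·0.000 - (4)·0.000) / (7) = 1.714
  r = (12 - (1)·0.000 - (3)·0.000) / (5) = 2.400
Iteration 2:
  p = (11 - (-3)·1.714 - (1)·2.400) / (6) = 2.290
  q = (12 - (-1)·1.833 - (4)·2.400) / (7) = 0.605
  r = (12 - (1)·1.833 - (3)·1.714) / (5) = 1.005
Iteration 3:
  p = (11 - (-3)·0.605 - (1)·1.005) / (6) = 1.968
  q = (12 - (-1)·2.290 - (4)·1.005) / (7) = 1.467
  r = (12 - (1)·2.290 - (3)·0.605) / (5) = 1.579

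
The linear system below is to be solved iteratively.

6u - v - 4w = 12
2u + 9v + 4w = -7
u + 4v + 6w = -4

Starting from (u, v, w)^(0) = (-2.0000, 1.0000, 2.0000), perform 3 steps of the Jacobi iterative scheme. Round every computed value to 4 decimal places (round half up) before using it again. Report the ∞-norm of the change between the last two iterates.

0.3951

Iteration 1:
  u = (12 - (-1)·1.0000 - (-4)·2.0000) / (6) = 3.5000
  v = (-7 - (2)·-2.0000 - (4)·2.0000) / (9) = -1.2222
  w = (-4 - (1)·-2.0000 - (4)·1.0000) / (6) = -1.0000
Iteration 2:
  u = (12 - (-1)·-1.2222 - (-4)·-1.0000) / (6) = 1.1296
  v = (-7 - (2)·3.5000 - (4)·-1.0000) / (9) = -1.1111
  w = (-4 - (1)·3.5000 - (4)·-1.2222) / (6) = -0.4352
Iteration 3:
  u = (12 - (-1)·-1.1111 - (-4)·-0.4352) / (6) = 1.5247
  v = (-7 - (2)·1.1296 - (4)·-0.4352) / (9) = -0.8354
  w = (-4 - (1)·1.1296 - (4)·-1.1111) / (6) = -0.1142
Change: (0.3951, 0.2757, 0.3210) → max |·| = 0.3951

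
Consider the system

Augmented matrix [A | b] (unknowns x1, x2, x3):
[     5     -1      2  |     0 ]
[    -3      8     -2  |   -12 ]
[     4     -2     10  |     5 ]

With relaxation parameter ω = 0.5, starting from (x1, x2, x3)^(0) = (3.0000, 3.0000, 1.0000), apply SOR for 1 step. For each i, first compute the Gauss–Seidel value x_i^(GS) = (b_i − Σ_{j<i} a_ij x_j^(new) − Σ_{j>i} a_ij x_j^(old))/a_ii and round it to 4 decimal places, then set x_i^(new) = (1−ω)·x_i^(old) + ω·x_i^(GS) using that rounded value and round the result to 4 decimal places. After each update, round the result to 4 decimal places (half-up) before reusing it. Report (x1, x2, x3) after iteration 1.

(1.6000, 1.1750, 0.5475)

Iteration 1:
  x1: GS value = (0 - (-1)·3.0000 - (2)·1.0000) / (5) = 0.2000;  x1 ← (1−ω)·3.0000 + ω·0.2000 = 1.6000
  x2: GS value = (-12 - (-3)·1.6000 - (-2)·1.0000) / (8) = -0.6500;  x2 ← (1−ω)·3.0000 + ω·-0.6500 = 1.1750
  x3: GS value = (5 - (4)·1.6000 - (-2)·1.1750) / (10) = 0.0950;  x3 ← (1−ω)·1.0000 + ω·0.0950 = 0.5475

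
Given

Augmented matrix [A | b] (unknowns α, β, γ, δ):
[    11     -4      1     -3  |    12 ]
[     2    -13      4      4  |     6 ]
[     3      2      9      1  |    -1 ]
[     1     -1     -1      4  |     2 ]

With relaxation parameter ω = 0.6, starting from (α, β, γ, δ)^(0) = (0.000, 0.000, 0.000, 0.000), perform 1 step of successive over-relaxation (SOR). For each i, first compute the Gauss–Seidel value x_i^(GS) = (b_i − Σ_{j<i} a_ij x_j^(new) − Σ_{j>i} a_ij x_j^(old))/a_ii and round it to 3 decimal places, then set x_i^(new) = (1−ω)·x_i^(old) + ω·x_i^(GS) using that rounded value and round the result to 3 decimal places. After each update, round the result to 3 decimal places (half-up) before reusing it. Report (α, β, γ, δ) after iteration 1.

Iteration 1:
  α: GS value = (12 - (-4)·0.000 - (1)·0.000 - (-3)·0.000) / (11) = 1.091;  α ← (1−ω)·0.000 + ω·1.091 = 0.655
  β: GS value = (6 - (2)·0.655 - (4)·0.000 - (4)·0.000) / (-13) = -0.361;  β ← (1−ω)·0.000 + ω·-0.361 = -0.217
  γ: GS value = (-1 - (3)·0.655 - (2)·-0.217 - (1)·0.000) / (9) = -0.281;  γ ← (1−ω)·0.000 + ω·-0.281 = -0.169
  δ: GS value = (2 - (1)·0.655 - (-1)·-0.217 - (-1)·-0.169) / (4) = 0.240;  δ ← (1−ω)·0.000 + ω·0.240 = 0.144

(0.655, -0.217, -0.169, 0.144)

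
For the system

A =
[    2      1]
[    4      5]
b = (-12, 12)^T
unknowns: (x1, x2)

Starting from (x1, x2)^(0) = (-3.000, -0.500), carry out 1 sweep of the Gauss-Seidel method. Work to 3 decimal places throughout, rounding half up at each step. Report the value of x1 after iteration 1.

Iteration 1:
  x1 = (-12 - (1)·-0.500) / (2) = -5.750
  x2 = (12 - (4)·-5.750) / (5) = 7.000

-5.750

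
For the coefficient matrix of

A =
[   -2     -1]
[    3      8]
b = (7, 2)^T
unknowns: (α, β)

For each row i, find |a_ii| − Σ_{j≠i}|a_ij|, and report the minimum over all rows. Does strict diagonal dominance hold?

1

row 1: |-2| − (1) = 1
row 2: |8| − (3) = 5
minimum over rows = 1 → strictly diagonally dominant (convergence guaranteed)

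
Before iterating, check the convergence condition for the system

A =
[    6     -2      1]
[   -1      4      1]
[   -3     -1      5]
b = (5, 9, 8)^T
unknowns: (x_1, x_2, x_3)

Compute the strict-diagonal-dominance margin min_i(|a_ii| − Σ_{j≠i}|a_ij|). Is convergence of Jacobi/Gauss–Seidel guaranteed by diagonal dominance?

row 1: |6| − (2+1) = 3
row 2: |4| − (1+1) = 2
row 3: |5| − (3+1) = 1
minimum over rows = 1 → strictly diagonally dominant (convergence guaranteed)

1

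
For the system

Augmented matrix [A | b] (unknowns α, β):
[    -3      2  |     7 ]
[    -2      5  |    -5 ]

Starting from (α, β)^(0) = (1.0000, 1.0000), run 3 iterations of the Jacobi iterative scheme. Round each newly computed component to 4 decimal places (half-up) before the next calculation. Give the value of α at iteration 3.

-3.4445

Iteration 1:
  α = (7 - (2)·1.0000) / (-3) = -1.6667
  β = (-5 - (-2)·1.0000) / (5) = -0.6000
Iteration 2:
  α = (7 - (2)·-0.6000) / (-3) = -2.7333
  β = (-5 - (-2)·-1.6667) / (5) = -1.6667
Iteration 3:
  α = (7 - (2)·-1.6667) / (-3) = -3.4445
  β = (-5 - (-2)·-2.7333) / (5) = -2.0933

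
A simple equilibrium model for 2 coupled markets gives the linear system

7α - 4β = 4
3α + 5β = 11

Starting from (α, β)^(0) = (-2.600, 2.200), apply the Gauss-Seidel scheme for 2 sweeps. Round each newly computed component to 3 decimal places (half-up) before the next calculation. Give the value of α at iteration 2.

Iteration 1:
  α = (4 - (-4)·2.200) / (7) = 1.829
  β = (11 - (3)·1.829) / (5) = 1.103
Iteration 2:
  α = (4 - (-4)·1.103) / (7) = 1.202
  β = (11 - (3)·1.202) / (5) = 1.479

1.202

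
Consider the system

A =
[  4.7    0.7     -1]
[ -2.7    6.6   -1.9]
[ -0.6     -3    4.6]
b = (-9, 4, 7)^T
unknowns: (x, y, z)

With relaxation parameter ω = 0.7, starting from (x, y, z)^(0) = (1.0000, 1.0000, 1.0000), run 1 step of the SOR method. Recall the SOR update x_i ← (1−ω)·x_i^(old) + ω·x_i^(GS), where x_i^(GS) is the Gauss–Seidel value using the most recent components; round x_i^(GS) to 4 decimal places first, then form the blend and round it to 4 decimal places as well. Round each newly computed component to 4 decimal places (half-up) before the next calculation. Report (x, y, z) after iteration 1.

(-0.9958, 0.6406, 1.5667)

Iteration 1:
  x: GS value = (-9 - (0.7)·1.0000 - (-1)·1.0000) / (4.7) = -1.8511;  x ← (1−ω)·1.0000 + ω·-1.8511 = -0.9958
  y: GS value = (4 - (-2.7)·-0.9958 - (-1.9)·1.0000) / (6.6) = 0.4866;  y ← (1−ω)·1.0000 + ω·0.4866 = 0.6406
  z: GS value = (7 - (-0.6)·-0.9958 - (-3)·0.6406) / (4.6) = 1.8096;  z ← (1−ω)·1.0000 + ω·1.8096 = 1.5667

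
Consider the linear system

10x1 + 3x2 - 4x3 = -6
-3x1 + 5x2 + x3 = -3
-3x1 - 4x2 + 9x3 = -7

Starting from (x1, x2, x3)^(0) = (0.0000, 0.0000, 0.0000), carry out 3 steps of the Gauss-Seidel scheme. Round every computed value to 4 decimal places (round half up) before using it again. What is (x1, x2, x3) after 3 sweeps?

(-0.9245, -0.8659, -1.4708)

Iteration 1:
  x1 = (-6 - (3)·0.0000 - (-4)·0.0000) / (10) = -0.6000
  x2 = (-3 - (-3)·-0.6000 - (1)·0.0000) / (5) = -0.9600
  x3 = (-7 - (-3)·-0.6000 - (-4)·-0.9600) / (9) = -1.4044
Iteration 2:
  x1 = (-6 - (3)·-0.9600 - (-4)·-1.4044) / (10) = -0.8738
  x2 = (-3 - (-3)·-0.8738 - (1)·-1.4044) / (5) = -0.8434
  x3 = (-7 - (-3)·-0.8738 - (-4)·-0.8434) / (9) = -1.4439
Iteration 3:
  x1 = (-6 - (3)·-0.8434 - (-4)·-1.4439) / (10) = -0.9245
  x2 = (-3 - (-3)·-0.9245 - (1)·-1.4439) / (5) = -0.8659
  x3 = (-7 - (-3)·-0.9245 - (-4)·-0.8659) / (9) = -1.4708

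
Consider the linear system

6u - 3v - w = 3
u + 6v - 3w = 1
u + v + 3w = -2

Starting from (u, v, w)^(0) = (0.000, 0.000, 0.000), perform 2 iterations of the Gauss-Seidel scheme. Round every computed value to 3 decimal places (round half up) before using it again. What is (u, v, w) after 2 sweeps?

(0.398, -0.330, -0.689)

Iteration 1:
  u = (3 - (-3)·0.000 - (-1)·0.000) / (6) = 0.500
  v = (1 - (1)·0.500 - (-3)·0.000) / (6) = 0.083
  w = (-2 - (1)·0.500 - (1)·0.083) / (3) = -0.861
Iteration 2:
  u = (3 - (-3)·0.083 - (-1)·-0.861) / (6) = 0.398
  v = (1 - (1)·0.398 - (-3)·-0.861) / (6) = -0.330
  w = (-2 - (1)·0.398 - (1)·-0.330) / (3) = -0.689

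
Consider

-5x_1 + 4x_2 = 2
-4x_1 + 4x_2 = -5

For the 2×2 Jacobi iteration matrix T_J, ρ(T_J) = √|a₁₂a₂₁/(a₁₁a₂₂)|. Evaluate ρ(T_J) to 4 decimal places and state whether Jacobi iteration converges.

0.8944

a₁₂a₂₁/(a₁₁a₂₂) = (4)·(-4) / ((-5)·(4)) = 0.800000
ρ = √|0.800000| = √0.800000 = 0.8944
ρ < 1, so Jacobi converges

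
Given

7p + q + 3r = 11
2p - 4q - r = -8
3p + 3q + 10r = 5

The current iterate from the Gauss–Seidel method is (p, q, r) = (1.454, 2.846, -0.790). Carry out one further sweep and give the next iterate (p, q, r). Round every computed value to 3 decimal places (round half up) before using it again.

One sweep:
  p = (11 - (1)·2.846 - (3)·-0.790) / (7) = 1.503
  q = (-8 - (2)·1.503 - (-1)·-0.790) / (-4) = 2.949
  r = (5 - (3)·1.503 - (3)·2.949) / (10) = -0.836

(1.503, 2.949, -0.836)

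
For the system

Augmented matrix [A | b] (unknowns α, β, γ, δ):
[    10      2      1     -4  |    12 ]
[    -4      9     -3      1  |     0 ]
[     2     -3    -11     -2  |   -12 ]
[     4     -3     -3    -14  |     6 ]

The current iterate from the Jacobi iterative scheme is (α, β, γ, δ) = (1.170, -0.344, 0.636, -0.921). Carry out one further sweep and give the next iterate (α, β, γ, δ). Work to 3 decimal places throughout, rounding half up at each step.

One sweep:
  α = (12 - (2)·-0.344 - (1)·0.636 - (-4)·-0.921) / (10) = 0.837
  β = (0 - (-4)·1.170 - (-3)·0.636 - (1)·-0.921) / (9) = 0.834
  γ = (-12 - (2)·1.170 - (-3)·-0.344 - (-2)·-0.921) / (-11) = 1.565
  δ = (6 - (4)·1.170 - (-3)·-0.344 - (-3)·0.636) / (-14) = -0.157

(0.837, 0.834, 1.565, -0.157)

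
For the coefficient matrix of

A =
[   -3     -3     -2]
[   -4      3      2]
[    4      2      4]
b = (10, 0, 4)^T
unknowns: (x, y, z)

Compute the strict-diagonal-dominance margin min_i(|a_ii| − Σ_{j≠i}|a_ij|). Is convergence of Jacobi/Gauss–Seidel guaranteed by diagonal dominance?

row 1: |-3| − (3+2) = -2
row 2: |3| − (4+2) = -3
row 3: |4| − (4+2) = -2
minimum over rows = -3 → not strictly diagonally dominant

-3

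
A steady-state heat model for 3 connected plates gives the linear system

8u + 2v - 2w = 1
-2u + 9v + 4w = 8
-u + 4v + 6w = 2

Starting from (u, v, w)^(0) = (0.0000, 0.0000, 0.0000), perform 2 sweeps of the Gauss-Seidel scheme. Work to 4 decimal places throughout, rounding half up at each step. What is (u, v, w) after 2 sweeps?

(-0.1684, 0.9657, -0.3385)

Iteration 1:
  u = (1 - (2)·0.0000 - (-2)·0.0000) / (8) = 0.1250
  v = (8 - (-2)·0.1250 - (4)·0.0000) / (9) = 0.9167
  w = (2 - (-1)·0.1250 - (4)·0.9167) / (6) = -0.2570
Iteration 2:
  u = (1 - (2)·0.9167 - (-2)·-0.2570) / (8) = -0.1684
  v = (8 - (-2)·-0.1684 - (4)·-0.2570) / (9) = 0.9657
  w = (2 - (-1)·-0.1684 - (4)·0.9657) / (6) = -0.3385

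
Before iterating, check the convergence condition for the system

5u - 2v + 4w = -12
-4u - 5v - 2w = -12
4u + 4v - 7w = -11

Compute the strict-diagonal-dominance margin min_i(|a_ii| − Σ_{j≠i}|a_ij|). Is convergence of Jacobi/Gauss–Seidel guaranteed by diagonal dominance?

-1

row 1: |5| − (2+4) = -1
row 2: |-5| − (4+2) = -1
row 3: |-7| − (4+4) = -1
minimum over rows = -1 → not strictly diagonally dominant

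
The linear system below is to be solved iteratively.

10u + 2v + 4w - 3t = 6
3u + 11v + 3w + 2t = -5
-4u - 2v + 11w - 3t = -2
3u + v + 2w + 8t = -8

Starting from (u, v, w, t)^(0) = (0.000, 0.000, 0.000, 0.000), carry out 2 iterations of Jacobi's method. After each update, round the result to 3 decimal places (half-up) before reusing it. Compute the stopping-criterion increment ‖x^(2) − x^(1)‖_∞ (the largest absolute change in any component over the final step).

0.137

Iteration 1:
  u = (6 - (2)·0.000 - (4)·0.000 - (-3)·0.000) / (10) = 0.600
  v = (-5 - (3)·0.000 - (3)·0.000 - (2)·0.000) / (11) = -0.455
  w = (-2 - (-4)·0.000 - (-2)·0.000 - (-3)·0.000) / (11) = -0.182
  t = (-8 - (3)·0.000 - (1)·0.000 - (2)·0.000) / (8) = -1.000
Iteration 2:
  u = (6 - (2)·-0.455 - (4)·-0.182 - (-3)·-1.000) / (10) = 0.464
  v = (-5 - (3)·0.600 - (3)·-0.182 - (2)·-1.000) / (11) = -0.387
  w = (-2 - (-4)·0.600 - (-2)·-0.455 - (-3)·-1.000) / (11) = -0.319
  t = (-8 - (3)·0.600 - (1)·-0.455 - (2)·-0.182) / (8) = -1.123
Change: (-0.136, 0.068, -0.137, -0.123) → max |·| = 0.137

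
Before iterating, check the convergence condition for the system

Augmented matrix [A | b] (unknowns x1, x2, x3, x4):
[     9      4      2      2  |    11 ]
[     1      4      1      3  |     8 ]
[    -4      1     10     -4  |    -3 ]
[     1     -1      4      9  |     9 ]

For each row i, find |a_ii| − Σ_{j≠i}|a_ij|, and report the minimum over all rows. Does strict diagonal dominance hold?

row 1: |9| − (4+2+2) = 1
row 2: |4| − (1+1+3) = -1
row 3: |10| − (4+1+4) = 1
row 4: |9| − (1+1+4) = 3
minimum over rows = -1 → not strictly diagonally dominant

-1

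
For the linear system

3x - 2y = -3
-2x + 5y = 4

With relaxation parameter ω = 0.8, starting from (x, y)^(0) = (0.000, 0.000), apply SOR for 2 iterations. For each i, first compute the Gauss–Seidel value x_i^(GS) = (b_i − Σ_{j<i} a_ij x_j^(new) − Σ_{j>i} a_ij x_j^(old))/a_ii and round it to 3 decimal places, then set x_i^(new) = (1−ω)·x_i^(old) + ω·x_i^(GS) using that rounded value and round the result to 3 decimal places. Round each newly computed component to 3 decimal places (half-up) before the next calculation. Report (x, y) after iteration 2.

(-0.755, 0.475)

Iteration 1:
  x: GS value = (-3 - (-2)·0.000) / (3) = -1.000;  x ← (1−ω)·0.000 + ω·-1.000 = -0.800
  y: GS value = (4 - (-2)·-0.800) / (5) = 0.480;  y ← (1−ω)·0.000 + ω·0.480 = 0.384
Iteration 2:
  x: GS value = (-3 - (-2)·0.384) / (3) = -0.744;  x ← (1−ω)·-0.800 + ω·-0.744 = -0.755
  y: GS value = (4 - (-2)·-0.755) / (5) = 0.498;  y ← (1−ω)·0.384 + ω·0.498 = 0.475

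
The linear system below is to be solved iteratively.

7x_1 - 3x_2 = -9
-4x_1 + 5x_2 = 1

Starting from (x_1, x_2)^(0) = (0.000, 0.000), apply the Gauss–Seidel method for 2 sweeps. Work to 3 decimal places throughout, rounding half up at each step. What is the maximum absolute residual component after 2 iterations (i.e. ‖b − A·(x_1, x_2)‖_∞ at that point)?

Iteration 1:
  x_1 = (-9 - (-3)·0.000) / (7) = -1.286
  x_2 = (1 - (-4)·-1.286) / (5) = -0.829
Iteration 2:
  x_1 = (-9 - (-3)·-0.829) / (7) = -1.641
  x_2 = (1 - (-4)·-1.641) / (5) = -1.113
Residual b − A·x = (-0.852, 0.001); ∞-norm = 0.852

0.852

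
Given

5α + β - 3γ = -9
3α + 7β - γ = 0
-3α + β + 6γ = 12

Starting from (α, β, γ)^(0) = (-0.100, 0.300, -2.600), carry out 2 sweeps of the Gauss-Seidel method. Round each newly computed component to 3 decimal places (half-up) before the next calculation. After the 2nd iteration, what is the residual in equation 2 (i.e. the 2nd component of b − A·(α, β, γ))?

Iteration 1:
  α = (-9 - (1)·0.300 - (-3)·-2.600) / (5) = -3.420
  β = (0 - (3)·-3.420 - (-1)·-2.600) / (7) = 1.094
  γ = (12 - (-3)·-3.420 - (1)·1.094) / (6) = 0.108
Iteration 2:
  α = (-9 - (1)·1.094 - (-3)·0.108) / (5) = -1.954
  β = (0 - (3)·-1.954 - (-1)·0.108) / (7) = 0.853
  γ = (12 - (-3)·-1.954 - (1)·0.853) / (6) = 0.881
Residual b − A·x = (2.560, 0.772, -0.001)

0.772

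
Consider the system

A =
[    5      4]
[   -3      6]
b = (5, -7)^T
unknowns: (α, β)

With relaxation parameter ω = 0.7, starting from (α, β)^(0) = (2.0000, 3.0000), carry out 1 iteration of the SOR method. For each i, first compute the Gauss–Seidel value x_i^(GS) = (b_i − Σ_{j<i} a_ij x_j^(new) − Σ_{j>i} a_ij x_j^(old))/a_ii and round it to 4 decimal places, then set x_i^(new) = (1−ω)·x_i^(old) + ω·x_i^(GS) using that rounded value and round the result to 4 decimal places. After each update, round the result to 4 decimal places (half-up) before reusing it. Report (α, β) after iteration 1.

Iteration 1:
  α: GS value = (5 - (4)·3.0000) / (5) = -1.4000;  α ← (1−ω)·2.0000 + ω·-1.4000 = -0.3800
  β: GS value = (-7 - (-3)·-0.3800) / (6) = -1.3567;  β ← (1−ω)·3.0000 + ω·-1.3567 = -0.0497

(-0.3800, -0.0497)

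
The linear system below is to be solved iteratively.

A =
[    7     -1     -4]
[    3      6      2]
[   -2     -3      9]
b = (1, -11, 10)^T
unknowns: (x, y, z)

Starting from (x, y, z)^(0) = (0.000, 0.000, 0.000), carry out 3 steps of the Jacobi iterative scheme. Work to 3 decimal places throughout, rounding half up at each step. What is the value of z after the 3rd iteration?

Iteration 1:
  x = (1 - (-1)·0.000 - (-4)·0.000) / (7) = 0.143
  y = (-11 - (3)·0.000 - (2)·0.000) / (6) = -1.833
  z = (10 - (-2)·0.000 - (-3)·0.000) / (9) = 1.111
Iteration 2:
  x = (1 - (-1)·-1.833 - (-4)·1.111) / (7) = 0.516
  y = (-11 - (3)·0.143 - (2)·1.111) / (6) = -2.275
  z = (10 - (-2)·0.143 - (-3)·-1.833) / (9) = 0.532
Iteration 3:
  x = (1 - (-1)·-2.275 - (-4)·0.532) / (7) = 0.122
  y = (-11 - (3)·0.516 - (2)·0.532) / (6) = -2.269
  z = (10 - (-2)·0.516 - (-3)·-2.275) / (9) = 0.467

0.467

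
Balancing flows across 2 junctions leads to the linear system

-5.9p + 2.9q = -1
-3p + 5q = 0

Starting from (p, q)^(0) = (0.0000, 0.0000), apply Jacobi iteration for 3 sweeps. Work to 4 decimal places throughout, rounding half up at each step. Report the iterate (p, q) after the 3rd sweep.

Iteration 1:
  p = (-1 - (2.9)·0.0000) / (-5.9) = 0.1695
  q = (0 - (-3)·0.0000) / (5) = 0.0000
Iteration 2:
  p = (-1 - (2.9)·0.0000) / (-5.9) = 0.1695
  q = (0 - (-3)·0.1695) / (5) = 0.1017
Iteration 3:
  p = (-1 - (2.9)·0.1017) / (-5.9) = 0.2195
  q = (0 - (-3)·0.1695) / (5) = 0.1017

(0.2195, 0.1017)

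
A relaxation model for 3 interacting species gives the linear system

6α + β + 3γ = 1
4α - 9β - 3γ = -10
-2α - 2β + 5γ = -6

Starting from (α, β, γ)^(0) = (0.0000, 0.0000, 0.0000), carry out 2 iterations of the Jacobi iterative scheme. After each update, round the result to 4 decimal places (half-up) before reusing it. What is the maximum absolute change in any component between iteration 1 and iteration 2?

Iteration 1:
  α = (1 - (1)·0.0000 - (3)·0.0000) / (6) = 0.1667
  β = (-10 - (4)·0.0000 - (-3)·0.0000) / (-9) = 1.1111
  γ = (-6 - (-2)·0.0000 - (-2)·0.0000) / (5) = -1.2000
Iteration 2:
  α = (1 - (1)·1.1111 - (3)·-1.2000) / (6) = 0.5815
  β = (-10 - (4)·0.1667 - (-3)·-1.2000) / (-9) = 1.5852
  γ = (-6 - (-2)·0.1667 - (-2)·1.1111) / (5) = -0.6889
Change: (0.4148, 0.4741, 0.5111) → max |·| = 0.5111

0.5111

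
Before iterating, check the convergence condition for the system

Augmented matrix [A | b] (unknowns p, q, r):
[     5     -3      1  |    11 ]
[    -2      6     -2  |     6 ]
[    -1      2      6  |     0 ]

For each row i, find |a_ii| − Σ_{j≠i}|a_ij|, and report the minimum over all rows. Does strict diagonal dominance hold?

row 1: |5| − (3+1) = 1
row 2: |6| − (2+2) = 2
row 3: |6| − (1+2) = 3
minimum over rows = 1 → strictly diagonally dominant (convergence guaranteed)

1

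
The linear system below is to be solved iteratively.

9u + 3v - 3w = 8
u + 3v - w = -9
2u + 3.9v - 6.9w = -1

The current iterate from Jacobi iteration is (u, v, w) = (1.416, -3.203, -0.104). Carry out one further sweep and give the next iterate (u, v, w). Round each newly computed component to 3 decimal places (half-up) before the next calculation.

(1.922, -3.507, -1.255)

One sweep:
  u = (8 - (3)·-3.203 - (-3)·-0.104) / (9) = 1.922
  v = (-9 - (1)·1.416 - (-1)·-0.104) / (3) = -3.507
  w = (-1 - (2)·1.416 - (3.9)·-3.203) / (-6.9) = -1.255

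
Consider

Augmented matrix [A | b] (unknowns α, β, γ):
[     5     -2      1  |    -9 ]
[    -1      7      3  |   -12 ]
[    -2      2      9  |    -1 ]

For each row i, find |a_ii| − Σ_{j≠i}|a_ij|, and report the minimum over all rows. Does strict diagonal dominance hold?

row 1: |5| − (2+1) = 2
row 2: |7| − (1+3) = 3
row 3: |9| − (2+2) = 5
minimum over rows = 2 → strictly diagonally dominant (convergence guaranteed)

2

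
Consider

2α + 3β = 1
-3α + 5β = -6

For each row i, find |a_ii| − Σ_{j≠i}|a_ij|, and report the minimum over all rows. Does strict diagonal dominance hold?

row 1: |2| − (3) = -1
row 2: |5| − (3) = 2
minimum over rows = -1 → not strictly diagonally dominant

-1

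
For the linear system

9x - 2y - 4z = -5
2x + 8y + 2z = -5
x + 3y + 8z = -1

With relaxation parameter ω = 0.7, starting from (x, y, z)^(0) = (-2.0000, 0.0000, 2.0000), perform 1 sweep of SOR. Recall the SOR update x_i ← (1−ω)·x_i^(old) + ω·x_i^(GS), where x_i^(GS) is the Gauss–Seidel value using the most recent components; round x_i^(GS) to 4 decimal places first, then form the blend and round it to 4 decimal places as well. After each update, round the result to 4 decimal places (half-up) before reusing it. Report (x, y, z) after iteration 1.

Iteration 1:
  x: GS value = (-5 - (-2)·0.0000 - (-4)·2.0000) / (9) = 0.3333;  x ← (1−ω)·-2.0000 + ω·0.3333 = -0.3667
  y: GS value = (-5 - (2)·-0.3667 - (2)·2.0000) / (8) = -1.0333;  y ← (1−ω)·0.0000 + ω·-1.0333 = -0.7233
  z: GS value = (-1 - (1)·-0.3667 - (3)·-0.7233) / (8) = 0.1921;  z ← (1−ω)·2.0000 + ω·0.1921 = 0.7345

(-0.3667, -0.7233, 0.7345)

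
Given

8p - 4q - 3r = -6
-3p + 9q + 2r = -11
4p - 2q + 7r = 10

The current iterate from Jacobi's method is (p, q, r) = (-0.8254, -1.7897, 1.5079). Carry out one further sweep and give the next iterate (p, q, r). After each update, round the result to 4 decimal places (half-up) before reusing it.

(-1.0794, -1.8324, 1.3889)

One sweep:
  p = (-6 - (-4)·-1.7897 - (-3)·1.5079) / (8) = -1.0794
  q = (-11 - (-3)·-0.8254 - (2)·1.5079) / (9) = -1.8324
  r = (10 - (4)·-0.8254 - (-2)·-1.7897) / (7) = 1.3889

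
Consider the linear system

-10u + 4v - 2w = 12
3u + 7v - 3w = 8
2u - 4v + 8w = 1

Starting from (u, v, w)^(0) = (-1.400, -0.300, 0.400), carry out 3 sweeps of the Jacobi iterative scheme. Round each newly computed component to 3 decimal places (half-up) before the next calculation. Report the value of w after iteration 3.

1.191

Iteration 1:
  u = (12 - (4)·-0.300 - (-2)·0.400) / (-10) = -1.400
  v = (8 - (3)·-1.400 - (-3)·0.400) / (7) = 1.914
  w = (1 - (2)·-1.400 - (-4)·-0.300) / (8) = 0.325
Iteration 2:
  u = (12 - (4)·1.914 - (-2)·0.325) / (-10) = -0.499
  v = (8 - (3)·-1.400 - (-3)·0.325) / (7) = 1.882
  w = (1 - (2)·-1.400 - (-4)·1.914) / (8) = 1.432
Iteration 3:
  u = (12 - (4)·1.882 - (-2)·1.432) / (-10) = -0.734
  v = (8 - (3)·-0.499 - (-3)·1.432) / (7) = 1.970
  w = (1 - (2)·-0.499 - (-4)·1.882) / (8) = 1.191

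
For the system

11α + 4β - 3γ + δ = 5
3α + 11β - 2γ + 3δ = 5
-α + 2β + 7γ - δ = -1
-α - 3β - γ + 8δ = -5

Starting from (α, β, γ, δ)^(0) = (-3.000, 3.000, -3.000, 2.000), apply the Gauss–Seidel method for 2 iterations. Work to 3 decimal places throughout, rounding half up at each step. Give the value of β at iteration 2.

Iteration 1:
  α = (5 - (4)·3.000 - (-3)·-3.000 - (1)·2.000) / (11) = -1.636
  β = (5 - (3)·-1.636 - (-2)·-3.000 - (3)·2.000) / (11) = -0.190
  γ = (-1 - (-1)·-1.636 - (2)·-0.190 - (-1)·2.000) / (7) = -0.037
  δ = (-5 - (-1)·-1.636 - (-3)·-0.190 - (-1)·-0.037) / (8) = -0.905
Iteration 2:
  α = (5 - (4)·-0.190 - (-3)·-0.037 - (1)·-0.905) / (11) = 0.596
  β = (5 - (3)·0.596 - (-2)·-0.037 - (3)·-0.905) / (11) = 0.532
  γ = (-1 - (-1)·0.596 - (2)·0.532 - (-1)·-0.905) / (7) = -0.339
  δ = (-5 - (-1)·0.596 - (-3)·0.532 - (-1)·-0.339) / (8) = -0.393

0.532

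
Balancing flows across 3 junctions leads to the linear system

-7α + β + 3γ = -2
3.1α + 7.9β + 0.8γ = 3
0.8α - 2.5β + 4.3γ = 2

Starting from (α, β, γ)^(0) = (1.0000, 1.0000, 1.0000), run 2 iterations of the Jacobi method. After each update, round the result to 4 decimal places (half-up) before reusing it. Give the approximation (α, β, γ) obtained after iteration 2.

Iteration 1:
  α = (-2 - (1)·1.0000 - (3)·1.0000) / (-7) = 0.8571
  β = (3 - (3.1)·1.0000 - (0.8)·1.0000) / (7.9) = -0.1139
  γ = (2 - (0.8)·1.0000 - (-2.5)·1.0000) / (4.3) = 0.8605
Iteration 2:
  α = (-2 - (1)·-0.1139 - (3)·0.8605) / (-7) = 0.6382
  β = (3 - (3.1)·0.8571 - (0.8)·0.8605) / (7.9) = -0.0437
  γ = (2 - (0.8)·0.8571 - (-2.5)·-0.1139) / (4.3) = 0.2394

(0.6382, -0.0437, 0.2394)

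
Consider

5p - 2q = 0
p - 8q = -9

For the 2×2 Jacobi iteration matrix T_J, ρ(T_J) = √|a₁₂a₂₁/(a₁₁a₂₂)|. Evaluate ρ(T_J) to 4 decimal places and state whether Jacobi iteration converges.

a₁₂a₂₁/(a₁₁a₂₂) = (-2)·(1) / ((5)·(-8)) = 0.050000
ρ = √|0.050000| = √0.050000 = 0.2236
ρ < 1, so Jacobi converges

0.2236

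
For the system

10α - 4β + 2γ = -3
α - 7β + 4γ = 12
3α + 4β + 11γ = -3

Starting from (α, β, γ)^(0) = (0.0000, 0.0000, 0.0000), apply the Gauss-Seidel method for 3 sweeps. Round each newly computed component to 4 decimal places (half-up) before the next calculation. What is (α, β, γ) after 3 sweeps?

Iteration 1:
  α = (-3 - (-4)·0.0000 - (2)·0.0000) / (10) = -0.3000
  β = (12 - (1)·-0.3000 - (4)·0.0000) / (-7) = -1.7571
  γ = (-3 - (3)·-0.3000 - (4)·-1.7571) / (11) = 0.4480
Iteration 2:
  α = (-3 - (-4)·-1.7571 - (2)·0.4480) / (10) = -1.0924
  β = (12 - (1)·-1.0924 - (4)·0.4480) / (-7) = -1.6143
  γ = (-3 - (3)·-1.0924 - (4)·-1.6143) / (11) = 0.6122
Iteration 3:
  α = (-3 - (-4)·-1.6143 - (2)·0.6122) / (10) = -1.0682
  β = (12 - (1)·-1.0682 - (4)·0.6122) / (-7) = -1.5171
  γ = (-3 - (3)·-1.0682 - (4)·-1.5171) / (11) = 0.5703

(-1.0682, -1.5171, 0.5703)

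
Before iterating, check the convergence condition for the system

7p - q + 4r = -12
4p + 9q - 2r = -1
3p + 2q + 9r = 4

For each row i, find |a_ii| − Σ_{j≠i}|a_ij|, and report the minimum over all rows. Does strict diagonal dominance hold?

2

row 1: |7| − (1+4) = 2
row 2: |9| − (4+2) = 3
row 3: |9| − (3+2) = 4
minimum over rows = 2 → strictly diagonally dominant (convergence guaranteed)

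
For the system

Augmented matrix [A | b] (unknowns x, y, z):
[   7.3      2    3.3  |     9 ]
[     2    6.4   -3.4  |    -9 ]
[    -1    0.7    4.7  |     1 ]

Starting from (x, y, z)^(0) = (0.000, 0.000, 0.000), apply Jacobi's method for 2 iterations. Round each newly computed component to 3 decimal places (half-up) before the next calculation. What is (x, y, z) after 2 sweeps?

Iteration 1:
  x = (9 - (2)·0.000 - (3.3)·0.000) / (7.3) = 1.233
  y = (-9 - (2)·0.000 - (-3.4)·0.000) / (6.4) = -1.406
  z = (1 - (-1)·0.000 - (0.7)·0.000) / (4.7) = 0.213
Iteration 2:
  x = (9 - (2)·-1.406 - (3.3)·0.213) / (7.3) = 1.522
  y = (-9 - (2)·1.233 - (-3.4)·0.213) / (6.4) = -1.678
  z = (1 - (-1)·1.233 - (0.7)·-1.406) / (4.7) = 0.685

(1.522, -1.678, 0.685)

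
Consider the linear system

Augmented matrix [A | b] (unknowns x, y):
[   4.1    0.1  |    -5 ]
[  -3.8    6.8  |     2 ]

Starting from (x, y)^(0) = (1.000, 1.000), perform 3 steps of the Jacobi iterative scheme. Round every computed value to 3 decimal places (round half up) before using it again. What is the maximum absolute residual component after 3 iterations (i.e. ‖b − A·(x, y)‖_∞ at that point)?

0.115

Iteration 1:
  x = (-5 - (0.1)·1.000) / (4.1) = -1.244
  y = (2 - (-3.8)·1.000) / (6.8) = 0.853
Iteration 2:
  x = (-5 - (0.1)·0.853) / (4.1) = -1.240
  y = (2 - (-3.8)·-1.244) / (6.8) = -0.401
Iteration 3:
  x = (-5 - (0.1)·-0.401) / (4.1) = -1.210
  y = (2 - (-3.8)·-1.240) / (6.8) = -0.399
Residual b − A·x = (0.001, 0.115); ∞-norm = 0.115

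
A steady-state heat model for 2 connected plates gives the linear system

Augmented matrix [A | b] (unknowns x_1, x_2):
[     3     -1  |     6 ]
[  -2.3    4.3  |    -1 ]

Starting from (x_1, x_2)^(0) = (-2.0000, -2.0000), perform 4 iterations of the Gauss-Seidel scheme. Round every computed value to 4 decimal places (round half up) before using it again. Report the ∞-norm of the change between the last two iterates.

0.0263

Iteration 1:
  x_1 = (6 - (-1)·-2.0000) / (3) = 1.3333
  x_2 = (-1 - (-2.3)·1.3333) / (4.3) = 0.4806
Iteration 2:
  x_1 = (6 - (-1)·0.4806) / (3) = 2.1602
  x_2 = (-1 - (-2.3)·2.1602) / (4.3) = 0.9229
Iteration 3:
  x_1 = (6 - (-1)·0.9229) / (3) = 2.3076
  x_2 = (-1 - (-2.3)·2.3076) / (4.3) = 1.0017
Iteration 4:
  x_1 = (6 - (-1)·1.0017) / (3) = 2.3339
  x_2 = (-1 - (-2.3)·2.3339) / (4.3) = 1.0158
Change: (0.0263, 0.0141) → max |·| = 0.0263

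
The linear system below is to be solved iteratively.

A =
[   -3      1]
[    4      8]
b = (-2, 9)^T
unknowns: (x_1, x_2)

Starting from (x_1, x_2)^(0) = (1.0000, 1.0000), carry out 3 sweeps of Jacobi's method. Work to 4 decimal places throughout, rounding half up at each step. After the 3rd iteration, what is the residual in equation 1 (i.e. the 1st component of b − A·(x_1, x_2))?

-0.0625

Iteration 1:
  x_1 = (-2 - (1)·1.0000) / (-3) = 1.0000
  x_2 = (9 - (4)·1.0000) / (8) = 0.6250
Iteration 2:
  x_1 = (-2 - (1)·0.6250) / (-3) = 0.8750
  x_2 = (9 - (4)·1.0000) / (8) = 0.6250
Iteration 3:
  x_1 = (-2 - (1)·0.6250) / (-3) = 0.8750
  x_2 = (9 - (4)·0.8750) / (8) = 0.6875
Residual b − A·x = (-0.0625, 0.0000)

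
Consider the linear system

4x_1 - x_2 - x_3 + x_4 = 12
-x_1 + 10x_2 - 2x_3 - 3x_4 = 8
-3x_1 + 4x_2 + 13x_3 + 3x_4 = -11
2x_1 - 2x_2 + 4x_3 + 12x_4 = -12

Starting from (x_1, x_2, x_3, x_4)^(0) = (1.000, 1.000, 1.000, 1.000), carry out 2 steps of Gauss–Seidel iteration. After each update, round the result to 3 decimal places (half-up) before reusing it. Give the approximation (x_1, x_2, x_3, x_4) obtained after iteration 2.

(3.448, 0.681, -0.030, -1.451)

Iteration 1:
  x_1 = (12 - (-1)·1.000 - (-1)·1.000 - (1)·1.000) / (4) = 3.250
  x_2 = (8 - (-1)·3.250 - (-2)·1.000 - (-3)·1.000) / (10) = 1.625
  x_3 = (-11 - (-3)·3.250 - (4)·1.625 - (3)·1.000) / (13) = -0.827
  x_4 = (-12 - (2)·3.250 - (-2)·1.625 - (4)·-0.827) / (12) = -0.995
Iteration 2:
  x_1 = (12 - (-1)·1.625 - (-1)·-0.827 - (1)·-0.995) / (4) = 3.448
  x_2 = (8 - (-1)·3.448 - (-2)·-0.827 - (-3)·-0.995) / (10) = 0.681
  x_3 = (-11 - (-3)·3.448 - (4)·0.681 - (3)·-0.995) / (13) = -0.030
  x_4 = (-12 - (2)·3.448 - (-2)·0.681 - (4)·-0.030) / (12) = -1.451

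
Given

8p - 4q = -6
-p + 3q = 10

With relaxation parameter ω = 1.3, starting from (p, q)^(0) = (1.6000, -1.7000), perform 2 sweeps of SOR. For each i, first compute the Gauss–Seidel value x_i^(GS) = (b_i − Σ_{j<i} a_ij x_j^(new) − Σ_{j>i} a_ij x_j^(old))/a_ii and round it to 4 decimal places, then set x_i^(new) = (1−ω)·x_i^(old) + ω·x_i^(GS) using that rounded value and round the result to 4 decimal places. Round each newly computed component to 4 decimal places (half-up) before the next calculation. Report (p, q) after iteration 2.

(2.2201, 4.1752)

Iteration 1:
  p: GS value = (-6 - (-4)·-1.7000) / (8) = -1.6000;  p ← (1−ω)·1.6000 + ω·-1.6000 = -2.5600
  q: GS value = (10 - (-1)·-2.5600) / (3) = 2.4800;  q ← (1−ω)·-1.7000 + ω·2.4800 = 3.7340
Iteration 2:
  p: GS value = (-6 - (-4)·3.7340) / (8) = 1.1170;  p ← (1−ω)·-2.5600 + ω·1.1170 = 2.2201
  q: GS value = (10 - (-1)·2.2201) / (3) = 4.0734;  q ← (1−ω)·3.7340 + ω·4.0734 = 4.1752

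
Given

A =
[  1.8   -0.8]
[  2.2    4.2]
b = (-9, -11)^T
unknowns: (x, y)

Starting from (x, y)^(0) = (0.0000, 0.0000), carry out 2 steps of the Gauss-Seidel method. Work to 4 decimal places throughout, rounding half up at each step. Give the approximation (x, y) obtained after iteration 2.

Iteration 1:
  x = (-9 - (-0.8)·0.0000) / (1.8) = -5.0000
  y = (-11 - (2.2)·-5.0000) / (4.2) = 0.0000
Iteration 2:
  x = (-9 - (-0.8)·0.0000) / (1.8) = -5.0000
  y = (-11 - (2.2)·-5.0000) / (4.2) = 0.0000

(-5.0000, 0.0000)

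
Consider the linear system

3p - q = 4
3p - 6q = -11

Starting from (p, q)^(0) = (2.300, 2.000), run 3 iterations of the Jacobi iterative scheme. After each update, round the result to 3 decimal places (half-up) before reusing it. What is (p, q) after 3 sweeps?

(2.278, 2.997)

Iteration 1:
  p = (4 - (-1)·2.000) / (3) = 2.000
  q = (-11 - (3)·2.300) / (-6) = 2.983
Iteration 2:
  p = (4 - (-1)·2.983) / (3) = 2.328
  q = (-11 - (3)·2.000) / (-6) = 2.833
Iteration 3:
  p = (4 - (-1)·2.833) / (3) = 2.278
  q = (-11 - (3)·2.328) / (-6) = 2.997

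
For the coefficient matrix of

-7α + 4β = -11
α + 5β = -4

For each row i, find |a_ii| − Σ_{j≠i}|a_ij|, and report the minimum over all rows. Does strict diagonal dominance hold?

3

row 1: |-7| − (4) = 3
row 2: |5| − (1) = 4
minimum over rows = 3 → strictly diagonally dominant (convergence guaranteed)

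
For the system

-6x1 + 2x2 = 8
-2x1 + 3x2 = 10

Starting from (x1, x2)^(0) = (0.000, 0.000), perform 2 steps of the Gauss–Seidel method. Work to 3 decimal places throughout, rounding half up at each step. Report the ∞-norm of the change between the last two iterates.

Iteration 1:
  x1 = (8 - (2)·0.000) / (-6) = -1.333
  x2 = (10 - (-2)·-1.333) / (3) = 2.445
Iteration 2:
  x1 = (8 - (2)·2.445) / (-6) = -0.518
  x2 = (10 - (-2)·-0.518) / (3) = 2.988
Change: (0.815, 0.543) → max |·| = 0.815

0.815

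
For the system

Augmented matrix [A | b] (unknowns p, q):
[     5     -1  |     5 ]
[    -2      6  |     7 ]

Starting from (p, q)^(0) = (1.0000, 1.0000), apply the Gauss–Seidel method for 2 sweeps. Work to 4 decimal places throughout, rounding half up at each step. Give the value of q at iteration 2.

Iteration 1:
  p = (5 - (-1)·1.0000) / (5) = 1.2000
  q = (7 - (-2)·1.2000) / (6) = 1.5667
Iteration 2:
  p = (5 - (-1)·1.5667) / (5) = 1.3133
  q = (7 - (-2)·1.3133) / (6) = 1.6044

1.6044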